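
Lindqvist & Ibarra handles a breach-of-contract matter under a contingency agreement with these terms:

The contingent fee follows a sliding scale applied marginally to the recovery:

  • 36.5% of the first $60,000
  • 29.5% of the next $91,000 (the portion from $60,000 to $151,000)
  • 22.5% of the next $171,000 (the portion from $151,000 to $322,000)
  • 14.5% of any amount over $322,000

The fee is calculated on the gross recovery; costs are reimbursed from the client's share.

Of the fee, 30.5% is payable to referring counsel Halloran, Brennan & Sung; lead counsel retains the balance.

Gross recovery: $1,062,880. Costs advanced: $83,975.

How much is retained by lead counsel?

Fee base is the gross recovery, $1,062,880; costs are reimbursed separately.
First $60,000 at 36.5% = $21,900.00
Next $91,000 at 29.5% = $26,845.00
Next $171,000 at 22.5% = $38,475.00
Remaining $740,880 at 14.5% = $107,427.60
Fee: $21,900.00 + $26,845.00 + $38,475.00 + $107,427.60 = $194,647.60
Referral share: 30.5% of $194,647.60 = $59,367.52; lead counsel retains $194,647.60 − $59,367.52 = $135,280.08.

$135,280.08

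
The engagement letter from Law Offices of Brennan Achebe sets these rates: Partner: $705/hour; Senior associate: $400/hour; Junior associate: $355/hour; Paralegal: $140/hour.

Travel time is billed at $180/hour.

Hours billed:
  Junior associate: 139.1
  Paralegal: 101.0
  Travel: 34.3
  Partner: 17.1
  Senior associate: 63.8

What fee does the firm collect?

Partner: 17.1 × $705 = $12,055.50
Senior associate: 63.8 × $400 = $25,520.00
Junior associate: 139.1 × $355 = $49,380.50
Paralegal: 101.0 × $140 = $14,140.00
Subtotal: $12,055.50 + $25,520.00 + $49,380.50 + $14,140.00 = $101,096.00
Travel: 34.3 × $180 = $6,174.00
Total: $101,096.00 + $6,174.00 = $107,270.00

$107,270.00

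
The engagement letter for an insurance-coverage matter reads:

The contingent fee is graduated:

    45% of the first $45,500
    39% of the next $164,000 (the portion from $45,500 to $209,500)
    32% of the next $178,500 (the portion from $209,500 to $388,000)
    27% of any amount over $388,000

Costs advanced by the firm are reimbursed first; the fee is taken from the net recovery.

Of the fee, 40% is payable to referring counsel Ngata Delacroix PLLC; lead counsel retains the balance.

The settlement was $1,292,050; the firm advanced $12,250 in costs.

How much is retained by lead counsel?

Fee base (net of costs): $1,292,050 − $12,250 = $1,279,800
First $45,500 at 45% = $20,475.00
Next $164,000 at 39% = $63,960.00
Next $178,500 at 32% = $57,120.00
Remaining $891,800 at 27% = $240,786.00
Fee: $20,475.00 + $63,960.00 + $57,120.00 + $240,786.00 = $382,341.00
Referral share: 40% of $382,341.00 = $152,936.40; lead counsel retains $382,341.00 − $152,936.40 = $229,404.60.

$229,404.60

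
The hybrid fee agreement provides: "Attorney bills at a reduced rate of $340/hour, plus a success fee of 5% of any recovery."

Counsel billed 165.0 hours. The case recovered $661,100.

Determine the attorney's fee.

$89,155.00

Hourly: 165.0 × $340 = $56,100.00
Success fee: 5% of $661,100 = $33,055.00
Total: $56,100.00 + $33,055.00 = $89,155.00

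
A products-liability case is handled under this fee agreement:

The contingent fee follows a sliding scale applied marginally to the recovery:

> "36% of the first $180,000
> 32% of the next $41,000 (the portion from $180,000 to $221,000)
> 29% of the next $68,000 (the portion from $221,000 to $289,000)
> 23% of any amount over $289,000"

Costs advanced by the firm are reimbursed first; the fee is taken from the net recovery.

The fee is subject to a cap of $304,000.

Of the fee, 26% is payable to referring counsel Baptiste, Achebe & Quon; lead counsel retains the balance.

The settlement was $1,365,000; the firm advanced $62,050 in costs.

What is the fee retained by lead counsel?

Fee base (net of costs): $1,365,000 − $62,050 = $1,302,950
First $180,000 at 36% = $64,800.00
Next $41,000 at 32% = $13,120.00
Next $68,000 at 29% = $19,720.00
Remaining $1,013,950 at 23% = $233,208.50
Fee: $64,800.00 + $13,120.00 + $19,720.00 + $233,208.50 = $330,848.50
$330,848.50 exceeds the $304,000 cap, so the fee is capped at $304,000.00.
Referral share: 26% of $304,000.00 = $79,040.00; lead counsel retains $304,000.00 − $79,040.00 = $224,960.00.

$224,960.00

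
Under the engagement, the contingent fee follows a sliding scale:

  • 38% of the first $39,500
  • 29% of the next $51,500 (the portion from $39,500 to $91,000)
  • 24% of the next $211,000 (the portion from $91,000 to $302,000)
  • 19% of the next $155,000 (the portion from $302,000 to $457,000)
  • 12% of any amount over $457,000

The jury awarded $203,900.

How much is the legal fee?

$57,041.00

First $39,500 at 38% = $15,010.00
Next $51,500 at 29% = $14,935.00
Remaining $112,900 at 24% = $27,096.00
Fee: $15,010.00 + $14,935.00 + $27,096.00 = $57,041.00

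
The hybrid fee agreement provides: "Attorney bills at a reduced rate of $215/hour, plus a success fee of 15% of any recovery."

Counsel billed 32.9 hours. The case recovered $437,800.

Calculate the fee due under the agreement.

Hourly: 32.9 × $215 = $7,073.50
Success fee: 15% of $437,800 = $65,670.00
Total: $7,073.50 + $65,670.00 = $72,743.50

$72,743.50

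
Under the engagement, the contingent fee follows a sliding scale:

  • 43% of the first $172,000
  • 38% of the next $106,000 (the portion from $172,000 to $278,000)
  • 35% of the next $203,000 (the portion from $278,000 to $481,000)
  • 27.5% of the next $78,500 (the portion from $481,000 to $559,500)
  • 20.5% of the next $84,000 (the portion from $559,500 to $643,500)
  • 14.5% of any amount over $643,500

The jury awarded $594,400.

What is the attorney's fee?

$214,032.00

First $172,000 at 43% = $73,960.00
Next $106,000 at 38% = $40,280.00
Next $203,000 at 35% = $71,050.00
Next $78,500 at 27.5% = $21,587.50
Remaining $34,900 at 20.5% = $7,154.50
Fee: $73,960.00 + $40,280.00 + $71,050.00 + $21,587.50 + $7,154.50 = $214,032.00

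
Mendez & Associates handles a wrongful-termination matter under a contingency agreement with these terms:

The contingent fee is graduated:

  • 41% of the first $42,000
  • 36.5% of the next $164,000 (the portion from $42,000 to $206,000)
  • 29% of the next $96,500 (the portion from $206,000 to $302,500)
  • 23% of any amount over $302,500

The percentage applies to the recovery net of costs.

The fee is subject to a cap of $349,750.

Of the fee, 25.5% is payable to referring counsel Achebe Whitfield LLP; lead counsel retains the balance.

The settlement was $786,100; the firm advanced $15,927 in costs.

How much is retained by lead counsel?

Fee base (net of costs): $786,100 − $15,927 = $770,173
First $42,000 at 41% = $17,220.00
Next $164,000 at 36.5% = $59,860.00
Next $96,500 at 29% = $27,985.00
Remaining $467,673 at 23% = $107,564.79
Fee: $17,220.00 + $59,860.00 + $27,985.00 + $107,564.79 = $212,629.79
$212,629.79 is under the $349,750 cap.
Referral share: 25.5% of $212,629.79 = $54,220.60; lead counsel retains $212,629.79 − $54,220.60 = $158,409.19.

$158,409.19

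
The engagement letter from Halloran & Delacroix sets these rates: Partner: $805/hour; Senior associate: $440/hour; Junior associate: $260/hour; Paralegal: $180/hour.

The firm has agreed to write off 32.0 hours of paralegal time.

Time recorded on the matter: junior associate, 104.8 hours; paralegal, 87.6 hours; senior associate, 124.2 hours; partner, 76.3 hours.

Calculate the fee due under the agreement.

$153,325.50

Partner: 76.3 × $805 = $61,421.50
Senior associate: 124.2 × $440 = $54,648.00
Junior associate: 104.8 × $260 = $27,248.00
Paralegal: 87.6 × $180 = $15,768.00
Subtotal: $159,085.50
Write-off: 32.0 × $180 = $5,760.00
Total: $159,085.50 − $5,760.00 = $153,325.50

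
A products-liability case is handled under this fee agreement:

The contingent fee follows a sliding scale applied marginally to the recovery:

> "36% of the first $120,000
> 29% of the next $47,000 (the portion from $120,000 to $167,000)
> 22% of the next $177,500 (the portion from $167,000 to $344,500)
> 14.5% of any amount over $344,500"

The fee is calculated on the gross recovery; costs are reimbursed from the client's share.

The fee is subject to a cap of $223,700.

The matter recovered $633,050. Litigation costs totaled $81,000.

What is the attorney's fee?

$137,719.75

Fee base is the gross recovery, $633,050; costs are reimbursed separately.
First $120,000 at 36% = $43,200.00
Next $47,000 at 29% = $13,630.00
Next $177,500 at 22% = $39,050.00
Remaining $288,550 at 14.5% = $41,839.75
Fee: $43,200.00 + $13,630.00 + $39,050.00 + $41,839.75 = $137,719.75
$137,719.75 is under the $223,700 cap.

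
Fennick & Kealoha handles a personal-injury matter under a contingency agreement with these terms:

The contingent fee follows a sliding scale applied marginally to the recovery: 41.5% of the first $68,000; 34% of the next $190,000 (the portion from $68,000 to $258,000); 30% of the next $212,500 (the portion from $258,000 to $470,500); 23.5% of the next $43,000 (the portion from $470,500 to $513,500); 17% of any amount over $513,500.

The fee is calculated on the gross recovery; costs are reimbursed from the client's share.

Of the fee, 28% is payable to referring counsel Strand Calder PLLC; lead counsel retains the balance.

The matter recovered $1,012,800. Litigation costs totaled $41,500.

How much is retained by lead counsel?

$181,120.32

Fee base is the gross recovery, $1,012,800; costs are reimbursed separately.
First $68,000 at 41.5% = $28,220.00
Next $190,000 at 34% = $64,600.00
Next $212,500 at 30% = $63,750.00
Next $43,000 at 23.5% = $10,105.00
Remaining $499,300 at 17% = $84,881.00
Fee: $28,220.00 + $64,600.00 + $63,750.00 + $10,105.00 + $84,881.00 = $251,556.00
Referral share: 28% of $251,556.00 = $70,435.68; lead counsel retains $251,556.00 − $70,435.68 = $181,120.32.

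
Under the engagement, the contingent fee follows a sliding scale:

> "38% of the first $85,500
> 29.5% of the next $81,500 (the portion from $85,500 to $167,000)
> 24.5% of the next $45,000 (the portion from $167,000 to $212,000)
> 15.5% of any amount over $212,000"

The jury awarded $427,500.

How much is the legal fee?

$100,960.00

First $85,500 at 38% = $32,490.00
Next $81,500 at 29.5% = $24,042.50
Next $45,000 at 24.5% = $11,025.00
Remaining $215,500 at 15.5% = $33,402.50
Fee: $32,490.00 + $24,042.50 + $11,025.00 + $33,402.50 = $100,960.00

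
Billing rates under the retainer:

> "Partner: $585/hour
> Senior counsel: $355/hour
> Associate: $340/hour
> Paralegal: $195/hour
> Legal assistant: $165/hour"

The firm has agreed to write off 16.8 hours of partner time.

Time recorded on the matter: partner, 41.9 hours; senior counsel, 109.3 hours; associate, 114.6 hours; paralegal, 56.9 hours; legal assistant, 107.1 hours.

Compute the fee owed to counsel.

Partner: 41.9 × $585 = $24,511.50
Senior counsel: 109.3 × $355 = $38,801.50
Associate: 114.6 × $340 = $38,964.00
Paralegal: 56.9 × $195 = $11,095.50
Legal assistant: 107.1 × $165 = $17,671.50
Subtotal: $131,044.00
Write-off: 16.8 × $585 = $9,828.00
Total: $131,044.00 − $9,828.00 = $121,216.00

$121,216.00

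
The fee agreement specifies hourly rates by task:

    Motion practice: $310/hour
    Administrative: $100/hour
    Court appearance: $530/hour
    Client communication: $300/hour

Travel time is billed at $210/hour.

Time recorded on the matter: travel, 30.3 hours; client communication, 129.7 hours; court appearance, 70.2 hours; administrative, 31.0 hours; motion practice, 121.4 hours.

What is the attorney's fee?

$123,213.00

Motion practice: 121.4 × $310 = $37,634.00
Administrative: 31.0 × $100 = $3,100.00
Court appearance: 70.2 × $530 = $37,206.00
Client communication: 129.7 × $300 = $38,910.00
Subtotal: $37,634.00 + $3,100.00 + $37,206.00 + $38,910.00 = $116,850.00
Travel: 30.3 × $210 = $6,363.00
Total: $116,850.00 + $6,363.00 = $123,213.00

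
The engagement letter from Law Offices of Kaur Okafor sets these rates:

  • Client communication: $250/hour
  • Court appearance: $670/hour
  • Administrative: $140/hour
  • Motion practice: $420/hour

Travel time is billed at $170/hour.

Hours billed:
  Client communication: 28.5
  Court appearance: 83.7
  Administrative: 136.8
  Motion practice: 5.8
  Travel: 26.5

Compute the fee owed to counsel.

$89,297.00

Client communication: 28.5 × $250 = $7,125.00
Court appearance: 83.7 × $670 = $56,079.00
Administrative: 136.8 × $140 = $19,152.00
Motion practice: 5.8 × $420 = $2,436.00
Subtotal: $7,125.00 + $56,079.00 + $19,152.00 + $2,436.00 = $84,792.00
Travel: 26.5 × $170 = $4,505.00
Total: $84,792.00 + $4,505.00 = $89,297.00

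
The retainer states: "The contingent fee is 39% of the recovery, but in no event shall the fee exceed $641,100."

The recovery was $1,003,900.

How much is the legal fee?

$391,521.00

39% of $1,003,900 = $391,521.00
That is under the $641,100 cap.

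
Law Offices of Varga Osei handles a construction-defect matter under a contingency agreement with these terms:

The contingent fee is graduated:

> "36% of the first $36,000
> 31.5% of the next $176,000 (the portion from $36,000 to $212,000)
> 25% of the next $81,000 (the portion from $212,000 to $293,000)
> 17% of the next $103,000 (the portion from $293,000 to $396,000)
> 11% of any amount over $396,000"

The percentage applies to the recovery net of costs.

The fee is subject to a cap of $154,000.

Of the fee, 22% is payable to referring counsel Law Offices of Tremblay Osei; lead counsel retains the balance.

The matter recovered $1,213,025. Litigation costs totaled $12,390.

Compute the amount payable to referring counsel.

$33,880.00

Fee base (net of costs): $1,213,025 − $12,390 = $1,200,635
First $36,000 at 36% = $12,960.00
Next $176,000 at 31.5% = $55,440.00
Next $81,000 at 25% = $20,250.00
Next $103,000 at 17% = $17,510.00
Remaining $804,635 at 11% = $88,509.85
Fee: $12,960.00 + $55,440.00 + $20,250.00 + $17,510.00 + $88,509.85 = $194,669.85
$194,669.85 exceeds the $154,000 cap, so the fee is capped at $154,000.00.
Referral share: 22% of $154,000.00 = $33,880.00; lead counsel retains $154,000.00 − $33,880.00 = $120,120.00.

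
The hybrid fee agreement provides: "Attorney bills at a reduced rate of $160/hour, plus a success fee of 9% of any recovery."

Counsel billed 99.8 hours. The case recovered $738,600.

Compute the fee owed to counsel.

Hourly: 99.8 × $160 = $15,968.00
Success fee: 9% of $738,600 = $66,474.00
Total: $15,968.00 + $66,474.00 = $82,442.00

$82,442.00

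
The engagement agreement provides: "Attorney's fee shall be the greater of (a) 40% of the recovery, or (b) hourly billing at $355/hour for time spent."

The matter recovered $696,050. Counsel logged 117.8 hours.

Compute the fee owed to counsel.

(a) 40% of $696,050 = $278,420.00
(b) 117.8 × $355 = $41,819.00
The greater is (a): $278,420.00.

$278,420.00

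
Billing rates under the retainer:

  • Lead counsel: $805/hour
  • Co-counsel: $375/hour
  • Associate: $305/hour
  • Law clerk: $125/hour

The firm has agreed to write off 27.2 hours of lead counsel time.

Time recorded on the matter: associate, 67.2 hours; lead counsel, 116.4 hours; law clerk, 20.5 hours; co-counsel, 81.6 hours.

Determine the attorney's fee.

$125,464.50

Lead counsel: 116.4 × $805 = $93,702.00
Co-counsel: 81.6 × $375 = $30,600.00
Associate: 67.2 × $305 = $20,496.00
Law clerk: 20.5 × $125 = $2,562.50
Subtotal: $147,360.50
Write-off: 27.2 × $805 = $21,896.00
Total: $147,360.50 − $21,896.00 = $125,464.50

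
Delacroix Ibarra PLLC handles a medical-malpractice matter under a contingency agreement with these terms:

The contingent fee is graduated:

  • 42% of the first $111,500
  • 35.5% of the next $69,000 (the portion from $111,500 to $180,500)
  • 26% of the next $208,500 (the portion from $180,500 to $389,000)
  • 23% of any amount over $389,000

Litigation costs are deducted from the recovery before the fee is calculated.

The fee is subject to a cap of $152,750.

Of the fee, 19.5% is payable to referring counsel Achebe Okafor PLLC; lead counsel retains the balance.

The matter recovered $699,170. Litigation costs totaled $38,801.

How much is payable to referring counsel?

Fee base (net of costs): $699,170 − $38,801 = $660,369
First $111,500 at 42% = $46,830.00
Next $69,000 at 35.5% = $24,495.00
Next $208,500 at 26% = $54,210.00
Remaining $271,369 at 23% = $62,414.87
Fee: $46,830.00 + $24,495.00 + $54,210.00 + $62,414.87 = $187,949.87
$187,949.87 exceeds the $152,750 cap, so the fee is capped at $152,750.00.
Referral share: 19.5% of $152,750.00 = $29,786.25; lead counsel retains $152,750.00 − $29,786.25 = $122,963.75.

$29,786.25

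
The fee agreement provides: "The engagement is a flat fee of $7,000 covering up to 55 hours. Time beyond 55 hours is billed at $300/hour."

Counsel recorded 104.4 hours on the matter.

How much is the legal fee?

Flat fee: $7,000.00
Excess hours: 104.4 − 55 = 49.4
Overrun: 49.4 × $300 = $14,820.00
Total: $7,000.00 + $14,820.00 = $21,820.00

$21,820.00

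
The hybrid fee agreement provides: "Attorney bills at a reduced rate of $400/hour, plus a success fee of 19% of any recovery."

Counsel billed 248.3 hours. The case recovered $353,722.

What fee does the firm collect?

$166,527.18

Hourly: 248.3 × $400 = $99,320.00
Success fee: 19% of $353,722 = $67,207.18
Total: $99,320.00 + $67,207.18 = $166,527.18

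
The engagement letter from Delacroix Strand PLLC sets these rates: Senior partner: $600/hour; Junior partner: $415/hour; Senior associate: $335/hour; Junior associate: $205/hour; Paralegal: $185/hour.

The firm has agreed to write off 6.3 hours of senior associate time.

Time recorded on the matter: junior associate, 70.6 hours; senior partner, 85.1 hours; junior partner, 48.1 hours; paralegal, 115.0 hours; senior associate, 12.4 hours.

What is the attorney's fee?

Senior partner: 85.1 × $600 = $51,060.00
Junior partner: 48.1 × $415 = $19,961.50
Senior associate: 12.4 × $335 = $4,154.00
Junior associate: 70.6 × $205 = $14,473.00
Paralegal: 115.0 × $185 = $21,275.00
Subtotal: $110,923.50
Write-off: 6.3 × $335 = $2,110.50
Total: $110,923.50 − $2,110.50 = $108,813.00

$108,813.00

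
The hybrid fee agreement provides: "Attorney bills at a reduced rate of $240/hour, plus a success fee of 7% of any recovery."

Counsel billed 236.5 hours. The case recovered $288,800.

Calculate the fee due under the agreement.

Hourly: 236.5 × $240 = $56,760.00
Success fee: 7% of $288,800 = $20,216.00
Total: $56,760.00 + $20,216.00 = $76,976.00

$76,976.00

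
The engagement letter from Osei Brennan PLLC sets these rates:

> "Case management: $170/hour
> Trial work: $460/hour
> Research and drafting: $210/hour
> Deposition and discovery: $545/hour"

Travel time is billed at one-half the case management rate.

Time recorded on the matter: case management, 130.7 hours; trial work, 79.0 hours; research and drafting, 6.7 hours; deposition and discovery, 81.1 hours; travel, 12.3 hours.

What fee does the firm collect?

$105,211.00

Case management: 130.7 × $170 = $22,219.00
Trial work: 79.0 × $460 = $36,340.00
Research and drafting: 6.7 × $210 = $1,407.00
Deposition and discovery: 81.1 × $545 = $44,199.50
Subtotal: $22,219.00 + $36,340.00 + $1,407.00 + $44,199.50 = $104,165.50
Travel: 12.3 × ($170 ÷ 2) = 12.3 × $85.00 = $1,045.50
Total: $104,165.50 + $1,045.50 = $105,211.00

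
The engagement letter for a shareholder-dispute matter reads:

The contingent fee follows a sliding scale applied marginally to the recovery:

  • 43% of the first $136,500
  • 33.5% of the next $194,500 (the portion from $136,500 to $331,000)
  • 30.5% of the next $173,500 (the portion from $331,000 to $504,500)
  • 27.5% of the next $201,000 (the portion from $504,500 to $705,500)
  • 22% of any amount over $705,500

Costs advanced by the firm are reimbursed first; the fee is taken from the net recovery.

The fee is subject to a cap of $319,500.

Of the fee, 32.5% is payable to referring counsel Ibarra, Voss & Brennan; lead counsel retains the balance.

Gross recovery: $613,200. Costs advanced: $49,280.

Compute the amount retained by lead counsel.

$130,349.59

Fee base (net of costs): $613,200 − $49,280 = $563,920
First $136,500 at 43% = $58,695.00
Next $194,500 at 33.5% = $65,157.50
Next $173,500 at 30.5% = $52,917.50
Remaining $59,420 at 27.5% = $16,340.50
Fee: $58,695.00 + $65,157.50 + $52,917.50 + $16,340.50 = $193,110.50
$193,110.50 is under the $319,500 cap.
Referral share: 32.5% of $193,110.50 = $62,760.91; lead counsel retains $193,110.50 − $62,760.91 = $130,349.59.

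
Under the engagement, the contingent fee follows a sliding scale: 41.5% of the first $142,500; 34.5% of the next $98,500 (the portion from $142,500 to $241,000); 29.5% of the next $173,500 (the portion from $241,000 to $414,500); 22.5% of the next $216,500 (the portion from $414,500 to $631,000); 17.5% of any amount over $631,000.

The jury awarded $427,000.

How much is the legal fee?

$147,115.00

First $142,500 at 41.5% = $59,137.50
Next $98,500 at 34.5% = $33,982.50
Next $173,500 at 29.5% = $51,182.50
Remaining $12,500 at 22.5% = $2,812.50
Fee: $59,137.50 + $33,982.50 + $51,182.50 + $2,812.50 = $147,115.00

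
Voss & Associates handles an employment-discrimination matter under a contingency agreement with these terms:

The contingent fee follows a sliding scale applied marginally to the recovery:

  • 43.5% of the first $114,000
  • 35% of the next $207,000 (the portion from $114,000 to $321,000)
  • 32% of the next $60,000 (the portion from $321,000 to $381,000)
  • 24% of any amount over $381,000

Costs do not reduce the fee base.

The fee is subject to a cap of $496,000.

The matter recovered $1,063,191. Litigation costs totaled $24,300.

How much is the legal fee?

$304,965.84

Fee base is the gross recovery, $1,063,191; costs are reimbursed separately.
First $114,000 at 43.5% = $49,590.00
Next $207,000 at 35% = $72,450.00
Next $60,000 at 32% = $19,200.00
Remaining $682,191 at 24% = $163,725.84
Fee: $49,590.00 + $72,450.00 + $19,200.00 + $163,725.84 = $304,965.84
$304,965.84 is under the $496,000 cap.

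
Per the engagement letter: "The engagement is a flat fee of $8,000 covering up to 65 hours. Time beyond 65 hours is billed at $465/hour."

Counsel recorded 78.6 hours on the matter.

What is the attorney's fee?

$14,324.00

Flat fee: $8,000.00
Excess hours: 78.6 − 65 = 13.6
Overrun: 13.6 × $465 = $6,324.00
Total: $8,000.00 + $6,324.00 = $14,324.00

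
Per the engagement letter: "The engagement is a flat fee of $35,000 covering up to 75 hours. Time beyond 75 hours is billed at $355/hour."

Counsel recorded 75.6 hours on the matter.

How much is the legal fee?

$35,213.00

Flat fee: $35,000.00
Excess hours: 75.6 − 75 = 0.6
Overrun: 0.6 × $355 = $213.00
Total: $35,000.00 + $213.00 = $35,213.00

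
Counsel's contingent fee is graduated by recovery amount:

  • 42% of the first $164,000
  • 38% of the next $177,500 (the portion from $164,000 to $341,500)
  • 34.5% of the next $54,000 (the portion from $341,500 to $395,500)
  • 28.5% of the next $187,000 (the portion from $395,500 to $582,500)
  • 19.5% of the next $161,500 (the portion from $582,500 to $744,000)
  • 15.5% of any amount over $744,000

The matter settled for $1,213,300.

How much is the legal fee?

First $164,000 at 42% = $68,880.00
Next $177,500 at 38% = $67,450.00
Next $54,000 at 34.5% = $18,630.00
Next $187,000 at 28.5% = $53,295.00
Next $161,500 at 19.5% = $31,492.50
Remaining $469,300 at 15.5% = $72,741.50
Fee: $68,880.00 + $67,450.00 + $18,630.00 + $53,295.00 + $31,492.50 + $72,741.50 = $312,489.00

$312,489.00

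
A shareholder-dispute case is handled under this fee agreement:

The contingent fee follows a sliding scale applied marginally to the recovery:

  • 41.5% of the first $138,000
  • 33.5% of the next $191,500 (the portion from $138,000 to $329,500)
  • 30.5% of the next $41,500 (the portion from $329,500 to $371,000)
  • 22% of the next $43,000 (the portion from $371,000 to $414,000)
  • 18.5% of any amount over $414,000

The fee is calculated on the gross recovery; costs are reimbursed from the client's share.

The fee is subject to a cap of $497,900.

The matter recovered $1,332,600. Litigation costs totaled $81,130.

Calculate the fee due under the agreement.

$313,481.00

Fee base is the gross recovery, $1,332,600; costs are reimbursed separately.
First $138,000 at 41.5% = $57,270.00
Next $191,500 at 33.5% = $64,152.50
Next $41,500 at 30.5% = $12,657.50
Next $43,000 at 22% = $9,460.00
Remaining $918,600 at 18.5% = $169,941.00
Fee: $57,270.00 + $64,152.50 + $12,657.50 + $9,460.00 + $169,941.00 = $313,481.00
$313,481.00 is under the $497,900 cap.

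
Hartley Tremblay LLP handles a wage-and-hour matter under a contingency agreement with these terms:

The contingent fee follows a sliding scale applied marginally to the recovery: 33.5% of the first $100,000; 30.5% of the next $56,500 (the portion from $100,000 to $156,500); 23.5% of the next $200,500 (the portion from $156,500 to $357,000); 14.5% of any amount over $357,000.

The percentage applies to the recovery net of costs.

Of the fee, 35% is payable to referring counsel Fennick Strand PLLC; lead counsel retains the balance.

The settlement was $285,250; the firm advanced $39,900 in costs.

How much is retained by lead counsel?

Fee base (net of costs): $285,250 − $39,900 = $245,350
First $100,000 at 33.5% = $33,500.00
Next $56,500 at 30.5% = $17,232.50
Remaining $88,850 at 23.5% = $20,879.75
Fee: $33,500.00 + $17,232.50 + $20,879.75 = $71,612.25
Referral share: 35% of $71,612.25 = $25,064.29; lead counsel retains $71,612.25 − $25,064.29 = $46,547.96.

$46,547.96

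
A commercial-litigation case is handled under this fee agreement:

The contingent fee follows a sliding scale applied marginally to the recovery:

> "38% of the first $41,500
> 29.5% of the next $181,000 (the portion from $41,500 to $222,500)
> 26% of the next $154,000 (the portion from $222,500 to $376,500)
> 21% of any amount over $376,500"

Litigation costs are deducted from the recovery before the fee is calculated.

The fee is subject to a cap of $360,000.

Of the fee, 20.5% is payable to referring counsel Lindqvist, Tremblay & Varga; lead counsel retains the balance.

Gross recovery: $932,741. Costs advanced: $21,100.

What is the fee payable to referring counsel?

Fee base (net of costs): $932,741 − $21,100 = $911,641
First $41,500 at 38% = $15,770.00
Next $181,000 at 29.5% = $53,395.00
Next $154,000 at 26% = $40,040.00
Remaining $535,141 at 21% = $112,379.61
Fee: $15,770.00 + $53,395.00 + $40,040.00 + $112,379.61 = $221,584.61
$221,584.61 is under the $360,000 cap.
Referral share: 20.5% of $221,584.61 = $45,424.85; lead counsel retains $221,584.61 − $45,424.85 = $176,159.76.

$45,424.85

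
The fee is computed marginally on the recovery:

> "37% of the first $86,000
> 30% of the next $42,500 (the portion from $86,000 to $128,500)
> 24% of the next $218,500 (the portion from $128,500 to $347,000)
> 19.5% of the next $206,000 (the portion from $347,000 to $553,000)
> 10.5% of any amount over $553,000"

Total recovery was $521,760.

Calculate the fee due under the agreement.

$131,088.20

First $86,000 at 37% = $31,820.00
Next $42,500 at 30% = $12,750.00
Next $218,500 at 24% = $52,440.00
Remaining $174,760 at 19.5% = $34,078.20
Fee: $31,820.00 + $12,750.00 + $52,440.00 + $34,078.20 = $131,088.20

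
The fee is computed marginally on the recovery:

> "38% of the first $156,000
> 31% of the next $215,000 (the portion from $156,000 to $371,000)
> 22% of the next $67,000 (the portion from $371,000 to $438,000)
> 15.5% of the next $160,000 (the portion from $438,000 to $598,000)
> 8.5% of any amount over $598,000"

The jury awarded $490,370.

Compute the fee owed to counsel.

First $156,000 at 38% = $59,280.00
Next $215,000 at 31% = $66,650.00
Next $67,000 at 22% = $14,740.00
Remaining $52,370 at 15.5% = $8,117.35
Fee: $59,280.00 + $66,650.00 + $14,740.00 + $8,117.35 = $148,787.35

$148,787.35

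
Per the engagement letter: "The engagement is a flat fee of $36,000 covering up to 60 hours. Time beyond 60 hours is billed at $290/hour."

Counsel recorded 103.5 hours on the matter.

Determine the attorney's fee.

$48,615.00

Flat fee: $36,000.00
Excess hours: 103.5 − 60 = 43.5
Overrun: 43.5 × $290 = $12,615.00
Total: $36,000.00 + $12,615.00 = $48,615.00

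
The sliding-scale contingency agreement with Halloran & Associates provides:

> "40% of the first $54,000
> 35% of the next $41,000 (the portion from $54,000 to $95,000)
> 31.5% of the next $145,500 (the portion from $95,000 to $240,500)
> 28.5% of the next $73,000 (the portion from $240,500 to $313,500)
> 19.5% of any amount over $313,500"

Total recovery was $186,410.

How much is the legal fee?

$64,744.15

First $54,000 at 40% = $21,600.00
Next $41,000 at 35% = $14,350.00
Remaining $91,410 at 31.5% = $28,794.15
Fee: $21,600.00 + $14,350.00 + $28,794.15 = $64,744.15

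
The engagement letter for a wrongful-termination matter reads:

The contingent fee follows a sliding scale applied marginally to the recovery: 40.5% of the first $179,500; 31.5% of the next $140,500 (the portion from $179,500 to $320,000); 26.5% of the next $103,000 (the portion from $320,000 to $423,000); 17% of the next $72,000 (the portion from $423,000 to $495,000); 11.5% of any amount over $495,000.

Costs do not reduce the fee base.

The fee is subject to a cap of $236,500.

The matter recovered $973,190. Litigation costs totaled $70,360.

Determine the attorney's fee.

$211,481.85

Fee base is the gross recovery, $973,190; costs are reimbursed separately.
First $179,500 at 40.5% = $72,697.50
Next $140,500 at 31.5% = $44,257.50
Next $103,000 at 26.5% = $27,295.00
Next $72,000 at 17% = $12,240.00
Remaining $478,190 at 11.5% = $54,991.85
Fee: $72,697.50 + $44,257.50 + $27,295.00 + $12,240.00 + $54,991.85 = $211,481.85
$211,481.85 is under the $236,500 cap.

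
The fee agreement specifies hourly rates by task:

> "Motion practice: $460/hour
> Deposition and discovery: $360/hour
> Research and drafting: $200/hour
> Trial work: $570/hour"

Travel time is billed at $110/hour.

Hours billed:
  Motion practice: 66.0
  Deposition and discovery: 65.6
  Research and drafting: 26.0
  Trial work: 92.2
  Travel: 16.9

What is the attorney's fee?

$113,589.00

Motion practice: 66.0 × $460 = $30,360.00
Deposition and discovery: 65.6 × $360 = $23,616.00
Research and drafting: 26.0 × $200 = $5,200.00
Trial work: 92.2 × $570 = $52,554.00
Subtotal: $30,360.00 + $23,616.00 + $5,200.00 + $52,554.00 = $111,730.00
Travel: 16.9 × $110 = $1,859.00
Total: $111,730.00 + $1,859.00 = $113,589.00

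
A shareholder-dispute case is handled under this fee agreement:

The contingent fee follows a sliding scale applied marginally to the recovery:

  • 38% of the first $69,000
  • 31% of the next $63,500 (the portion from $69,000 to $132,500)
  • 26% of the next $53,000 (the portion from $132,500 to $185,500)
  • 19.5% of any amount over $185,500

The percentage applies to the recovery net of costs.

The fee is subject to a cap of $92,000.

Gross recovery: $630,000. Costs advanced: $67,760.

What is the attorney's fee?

Fee base (net of costs): $630,000 − $67,760 = $562,240
First $69,000 at 38% = $26,220.00
Next $63,500 at 31% = $19,685.00
Next $53,000 at 26% = $13,780.00
Remaining $376,740 at 19.5% = $73,464.30
Fee: $26,220.00 + $19,685.00 + $13,780.00 + $73,464.30 = $133,149.30
$133,149.30 exceeds the $92,000 cap, so the fee is capped at $92,000.00.

$92,000.00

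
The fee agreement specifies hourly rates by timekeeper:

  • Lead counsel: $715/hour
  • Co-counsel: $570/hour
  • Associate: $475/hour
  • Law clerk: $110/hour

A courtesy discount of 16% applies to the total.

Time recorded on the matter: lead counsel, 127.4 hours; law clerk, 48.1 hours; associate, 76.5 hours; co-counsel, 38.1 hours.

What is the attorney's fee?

$129,726.66

Lead counsel: 127.4 × $715 = $91,091.00
Co-counsel: 38.1 × $570 = $21,717.00
Associate: 76.5 × $475 = $36,337.50
Law clerk: 48.1 × $110 = $5,291.00
Subtotal: $154,436.50
Less 16% discount: −$24,709.84
Total: $154,436.50 − $24,709.84 = $129,726.66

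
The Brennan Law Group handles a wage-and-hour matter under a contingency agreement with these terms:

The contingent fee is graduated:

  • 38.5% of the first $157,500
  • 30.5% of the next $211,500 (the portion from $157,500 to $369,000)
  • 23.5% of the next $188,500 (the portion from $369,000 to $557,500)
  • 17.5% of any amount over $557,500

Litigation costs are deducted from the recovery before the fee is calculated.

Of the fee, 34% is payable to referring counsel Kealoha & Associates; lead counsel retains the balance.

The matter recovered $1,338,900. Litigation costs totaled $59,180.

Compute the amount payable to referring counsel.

Fee base (net of costs): $1,338,900 − $59,180 = $1,279,720
First $157,500 at 38.5% = $60,637.50
Next $211,500 at 30.5% = $64,507.50
Next $188,500 at 23.5% = $44,297.50
Remaining $722,220 at 17.5% = $126,388.50
Fee: $60,637.50 + $64,507.50 + $44,297.50 + $126,388.50 = $295,831.00
Referral share: 34% of $295,831.00 = $100,582.54; lead counsel retains $295,831.00 − $100,582.54 = $195,248.46.

$100,582.54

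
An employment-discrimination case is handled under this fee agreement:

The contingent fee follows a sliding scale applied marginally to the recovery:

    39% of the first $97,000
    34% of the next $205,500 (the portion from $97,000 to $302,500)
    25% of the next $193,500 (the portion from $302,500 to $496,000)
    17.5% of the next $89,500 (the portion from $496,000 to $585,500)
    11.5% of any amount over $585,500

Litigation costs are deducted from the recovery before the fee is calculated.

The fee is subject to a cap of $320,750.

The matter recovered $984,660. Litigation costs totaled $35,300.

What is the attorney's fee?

$213,581.40

Fee base (net of costs): $984,660 − $35,300 = $949,360
First $97,000 at 39% = $37,830.00
Next $205,500 at 34% = $69,870.00
Next $193,500 at 25% = $48,375.00
Next $89,500 at 17.5% = $15,662.50
Remaining $363,860 at 11.5% = $41,843.90
Fee: $37,830.00 + $69,870.00 + $48,375.00 + $15,662.50 + $41,843.90 = $213,581.40
$213,581.40 is under the $320,750 cap.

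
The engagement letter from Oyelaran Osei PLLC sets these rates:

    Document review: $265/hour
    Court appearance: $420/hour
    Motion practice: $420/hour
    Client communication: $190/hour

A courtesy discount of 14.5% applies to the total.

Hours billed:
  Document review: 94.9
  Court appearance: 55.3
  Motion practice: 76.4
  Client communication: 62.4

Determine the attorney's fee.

$78,932.32

Document review: 94.9 × $265 = $25,148.50
Court appearance: 55.3 × $420 = $23,226.00
Motion practice: 76.4 × $420 = $32,088.00
Client communication: 62.4 × $190 = $11,856.00
Subtotal: $92,318.50
Less 14.5% discount: −$13,386.18
Total: $92,318.50 − $13,386.18 = $78,932.32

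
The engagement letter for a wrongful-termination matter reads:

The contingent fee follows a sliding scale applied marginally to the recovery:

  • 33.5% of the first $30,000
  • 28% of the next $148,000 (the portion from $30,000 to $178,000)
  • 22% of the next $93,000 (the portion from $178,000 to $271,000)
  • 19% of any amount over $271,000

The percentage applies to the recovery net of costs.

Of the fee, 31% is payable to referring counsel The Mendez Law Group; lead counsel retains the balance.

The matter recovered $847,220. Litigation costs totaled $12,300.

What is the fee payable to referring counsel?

Fee base (net of costs): $847,220 − $12,300 = $834,920
First $30,000 at 33.5% = $10,050.00
Next $148,000 at 28% = $41,440.00
Next $93,000 at 22% = $20,460.00
Remaining $563,920 at 19% = $107,144.80
Fee: $10,050.00 + $41,440.00 + $20,460.00 + $107,144.80 = $179,094.80
Referral share: 31% of $179,094.80 = $55,519.39; lead counsel retains $179,094.80 − $55,519.39 = $123,575.41.

$55,519.39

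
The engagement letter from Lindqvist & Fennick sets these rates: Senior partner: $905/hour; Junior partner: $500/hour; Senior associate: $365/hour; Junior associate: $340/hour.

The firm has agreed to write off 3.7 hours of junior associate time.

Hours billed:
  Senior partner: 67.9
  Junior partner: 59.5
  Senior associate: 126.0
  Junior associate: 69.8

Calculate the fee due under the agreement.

Senior partner: 67.9 × $905 = $61,449.50
Junior partner: 59.5 × $500 = $29,750.00
Senior associate: 126.0 × $365 = $45,990.00
Junior associate: 69.8 × $340 = $23,732.00
Subtotal: $160,921.50
Write-off: 3.7 × $340 = $1,258.00
Total: $160,921.50 − $1,258.00 = $159,663.50

$159,663.50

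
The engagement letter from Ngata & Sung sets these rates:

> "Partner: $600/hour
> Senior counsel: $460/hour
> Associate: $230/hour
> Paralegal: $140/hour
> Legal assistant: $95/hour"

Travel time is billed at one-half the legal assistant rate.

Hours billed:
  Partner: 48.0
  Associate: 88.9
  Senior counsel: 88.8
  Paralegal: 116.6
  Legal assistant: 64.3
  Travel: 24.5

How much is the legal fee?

$113,691.25

Partner: 48.0 × $600 = $28,800.00
Senior counsel: 88.8 × $460 = $40,848.00
Associate: 88.9 × $230 = $20,447.00
Paralegal: 116.6 × $140 = $16,324.00
Legal assistant: 64.3 × $95 = $6,108.50
Subtotal: $28,800.00 + $40,848.00 + $20,447.00 + $16,324.00 + $6,108.50 = $112,527.50
Travel: 24.5 × ($95 ÷ 2) = 24.5 × $47.50 = $1,163.75
Total: $112,527.50 + $1,163.75 = $113,691.25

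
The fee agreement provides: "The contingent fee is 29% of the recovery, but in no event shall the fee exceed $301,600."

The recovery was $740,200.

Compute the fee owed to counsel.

29% of $740,200 = $214,658.00
That is under the $301,600 cap.

$214,658.00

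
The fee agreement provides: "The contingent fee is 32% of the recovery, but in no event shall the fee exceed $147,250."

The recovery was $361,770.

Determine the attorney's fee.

$115,766.40

32% of $361,770 = $115,766.40
That is under the $147,250 cap.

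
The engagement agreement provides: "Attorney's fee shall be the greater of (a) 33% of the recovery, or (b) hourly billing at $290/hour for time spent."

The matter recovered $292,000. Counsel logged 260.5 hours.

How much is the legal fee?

(a) 33% of $292,000 = $96,360.00
(b) 260.5 × $290 = $75,545.00
The greater is (a): $96,360.00.

$96,360.00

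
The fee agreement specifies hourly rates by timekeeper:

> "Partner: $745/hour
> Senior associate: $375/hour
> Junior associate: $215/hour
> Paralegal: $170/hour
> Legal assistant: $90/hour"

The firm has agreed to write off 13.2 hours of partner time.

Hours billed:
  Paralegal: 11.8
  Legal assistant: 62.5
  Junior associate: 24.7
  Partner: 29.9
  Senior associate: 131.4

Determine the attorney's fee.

Partner: 29.9 × $745 = $22,275.50
Senior associate: 131.4 × $375 = $49,275.00
Junior associate: 24.7 × $215 = $5,310.50
Paralegal: 11.8 × $170 = $2,006.00
Legal assistant: 62.5 × $90 = $5,625.00
Subtotal: $84,492.00
Write-off: 13.2 × $745 = $9,834.00
Total: $84,492.00 − $9,834.00 = $74,658.00

$74,658.00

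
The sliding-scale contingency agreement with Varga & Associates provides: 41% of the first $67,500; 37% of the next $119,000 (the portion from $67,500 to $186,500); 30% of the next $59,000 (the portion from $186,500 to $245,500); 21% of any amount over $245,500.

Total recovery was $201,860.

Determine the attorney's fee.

First $67,500 at 41% = $27,675.00
Next $119,000 at 37% = $44,030.00
Remaining $15,360 at 30% = $4,608.00
Fee: $27,675.00 + $44,030.00 + $4,608.00 = $76,313.00

$76,313.00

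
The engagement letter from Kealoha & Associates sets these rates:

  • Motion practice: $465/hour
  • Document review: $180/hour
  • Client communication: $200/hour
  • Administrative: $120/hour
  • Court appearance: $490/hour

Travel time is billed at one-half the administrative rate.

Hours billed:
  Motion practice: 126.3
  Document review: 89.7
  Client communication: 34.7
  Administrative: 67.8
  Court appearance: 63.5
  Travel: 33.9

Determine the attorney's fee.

Motion practice: 126.3 × $465 = $58,729.50
Document review: 89.7 × $180 = $16,146.00
Client communication: 34.7 × $200 = $6,940.00
Administrative: 67.8 × $120 = $8,136.00
Court appearance: 63.5 × $490 = $31,115.00
Subtotal: $58,729.50 + $16,146.00 + $6,940.00 + $8,136.00 + $31,115.00 = $121,066.50
Travel: 33.9 × ($120 ÷ 2) = 33.9 × $60.00 = $2,034.00
Total: $121,066.50 + $2,034.00 = $123,100.50

$123,100.50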